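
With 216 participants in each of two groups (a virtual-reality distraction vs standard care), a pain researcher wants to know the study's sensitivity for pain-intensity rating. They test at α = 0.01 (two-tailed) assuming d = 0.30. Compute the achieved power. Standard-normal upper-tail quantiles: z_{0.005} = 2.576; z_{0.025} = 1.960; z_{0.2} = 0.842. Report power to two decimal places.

power ≈ 0.71

For two equal groups, power = Φ(d·√(n/2) − z_{α/2}).
d·√(n/2) = 0.30 × √(216/2) = 0.30 × 10.392 = 3.118.
z_β = 3.118 − 2.576 = 0.542.
Power = Φ(0.542) = 0.706.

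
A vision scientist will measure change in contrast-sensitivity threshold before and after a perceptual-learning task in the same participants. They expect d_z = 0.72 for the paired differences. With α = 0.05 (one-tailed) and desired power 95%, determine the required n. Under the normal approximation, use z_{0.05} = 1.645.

For a paired (one-sample on differences) test: n = ((z_{α} + z_β) / d)².
z_{α} + z_β = 1.645 + 1.645 = 3.290.
n = (3.290 / 0.72)² = 4.569² = 20.88.
Round up.

n = 21 pairs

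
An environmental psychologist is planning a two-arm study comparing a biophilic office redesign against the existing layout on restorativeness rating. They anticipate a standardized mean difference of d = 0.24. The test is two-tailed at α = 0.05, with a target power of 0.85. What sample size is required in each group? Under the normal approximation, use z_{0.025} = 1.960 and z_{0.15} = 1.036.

For two independent groups with equal n: n = 2·((z_{α/2} + z_β) / d)².
z_{α/2} + z_β = 1.960 + 1.036 = 2.996.
n = 2 × (2.996 / 0.24)² = 2 × 12.483² = 2 × 155.83 = 311.7.
Round up to the next whole participant.

n = 312 per group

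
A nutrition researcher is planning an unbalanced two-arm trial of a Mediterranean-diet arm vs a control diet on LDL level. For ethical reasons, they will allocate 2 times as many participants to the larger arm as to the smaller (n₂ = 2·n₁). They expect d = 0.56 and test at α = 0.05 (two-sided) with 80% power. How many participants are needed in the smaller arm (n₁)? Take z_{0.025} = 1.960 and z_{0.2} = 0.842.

With allocation ratio k = n₂/n₁ = 2, Var(x̄₁−x̄₂) = σ²(1/n₁ + 1/(k·n₁)) = σ²·(k+1)/(k·n₁).
So n₁ = (1 + 1/k)·((z_{α/2} + z_β)/d)² = 1.500 × (2.802/0.56)².
n₁ = 1.500 × 25.04 = 37.6.
Round up: n₁ = 38, giving n₂ = 2 × 38 = 76.

n₁ = 38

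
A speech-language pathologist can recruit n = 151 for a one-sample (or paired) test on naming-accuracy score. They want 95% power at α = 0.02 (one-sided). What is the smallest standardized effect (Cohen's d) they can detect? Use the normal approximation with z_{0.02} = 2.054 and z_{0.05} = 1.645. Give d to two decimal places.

For a single sample (or paired design) of n = 151: d_min = (z_{α} + z_β)/√n.
z-sum = 2.054 + 1.645 = 3.699.
d_min = 3.699 / √151 = 3.699 / 12.288 = 0.301.

d_min ≈ 0.30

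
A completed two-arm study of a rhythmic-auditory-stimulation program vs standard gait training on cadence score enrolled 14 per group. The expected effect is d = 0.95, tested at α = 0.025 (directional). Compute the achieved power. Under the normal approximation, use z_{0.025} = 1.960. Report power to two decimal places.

For two equal groups, power = Φ(d·√(n/2) − z_{α}).
d·√(n/2) = 0.95 × √(14/2) = 0.95 × 2.646 = 2.513.
z_β = 2.513 − 1.960 = 0.553.
Power = Φ(0.553) = 0.710.

power ≈ 0.71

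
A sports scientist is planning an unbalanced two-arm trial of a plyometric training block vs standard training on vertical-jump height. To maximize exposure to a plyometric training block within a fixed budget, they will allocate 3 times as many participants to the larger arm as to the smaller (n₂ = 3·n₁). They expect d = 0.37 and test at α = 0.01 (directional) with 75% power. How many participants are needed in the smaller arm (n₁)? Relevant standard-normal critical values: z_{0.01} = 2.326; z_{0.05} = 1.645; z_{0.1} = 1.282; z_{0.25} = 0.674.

With allocation ratio k = n₂/n₁ = 3, Var(x̄₁−x̄₂) = σ²(1/n₁ + 1/(k·n₁)) = σ²·(k+1)/(k·n₁).
So n₁ = (1 + 1/k)·((z_{α} + z_β)/d)² = 1.333 × (3.000/0.37)².
n₁ = 1.333 × 65.74 = 87.7.
Round up: n₁ = 88, giving n₂ = 3 × 88 = 264.

n₁ = 88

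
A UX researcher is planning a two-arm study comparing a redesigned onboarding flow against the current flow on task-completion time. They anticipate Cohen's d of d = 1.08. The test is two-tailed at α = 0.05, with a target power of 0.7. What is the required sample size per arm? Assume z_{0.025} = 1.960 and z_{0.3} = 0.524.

n = 11 per group

For two independent groups with equal n: n = 2·((z_{α/2} + z_β) / d)².
z_{α/2} + z_β = 1.960 + 0.524 = 2.484.
n = 2 × (2.484 / 1.08)² = 2 × 2.300² = 2 × 5.29 = 10.6.
Round up to the next whole participant.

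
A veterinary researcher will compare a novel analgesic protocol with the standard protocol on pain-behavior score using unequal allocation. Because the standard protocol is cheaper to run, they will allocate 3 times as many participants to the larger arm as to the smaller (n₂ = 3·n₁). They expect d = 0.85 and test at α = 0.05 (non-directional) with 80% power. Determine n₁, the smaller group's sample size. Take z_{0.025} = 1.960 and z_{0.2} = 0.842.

With allocation ratio k = n₂/n₁ = 3, Var(x̄₁−x̄₂) = σ²(1/n₁ + 1/(k·n₁)) = σ²·(k+1)/(k·n₁).
So n₁ = (1 + 1/k)·((z_{α/2} + z_β)/d)² = 1.333 × (2.802/0.85)².
n₁ = 1.333 × 10.87 = 14.5.
Round up: n₁ = 15, giving n₂ = 3 × 15 = 45.

n₁ = 15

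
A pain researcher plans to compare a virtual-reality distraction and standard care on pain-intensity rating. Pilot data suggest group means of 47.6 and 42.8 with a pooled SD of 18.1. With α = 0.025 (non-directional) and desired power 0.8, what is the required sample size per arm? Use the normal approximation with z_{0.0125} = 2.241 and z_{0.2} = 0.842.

n = 271 per group

Cohen's d = |M₁ − M₂| / SD_pooled = |47.6 − 42.8| / 18.1 = 4.8 / 18.1 = 0.265.
For two independent groups with equal n: n = 2·((z_{α/2} + z_β) / d)².
z_{α/2} + z_β = 2.241 + 0.842 = 3.083.
n = 2 × (3.083 / 0.265)² = 2 × 11.634² = 2 × 135.35 = 270.7.
Round up to the next whole participant.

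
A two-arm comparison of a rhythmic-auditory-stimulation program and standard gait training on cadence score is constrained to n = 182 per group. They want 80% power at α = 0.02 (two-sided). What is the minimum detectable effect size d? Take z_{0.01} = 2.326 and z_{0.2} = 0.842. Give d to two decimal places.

For two independent groups of n = 182 each: d_min = (z_{α/2} + z_β)·√(2/n).
z-sum = 2.326 + 0.842 = 3.168.
d_min = 3.168 × √(2/182) = 3.168 × 0.1048 = 0.332.

d_min ≈ 0.33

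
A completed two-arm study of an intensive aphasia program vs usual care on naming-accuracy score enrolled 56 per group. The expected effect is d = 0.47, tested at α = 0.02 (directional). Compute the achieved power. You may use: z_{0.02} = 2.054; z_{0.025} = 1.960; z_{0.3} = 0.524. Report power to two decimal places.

power ≈ 0.67

For two equal groups, power = Φ(d·√(n/2) − z_{α}).
d·√(n/2) = 0.47 × √(56/2) = 0.47 × 5.292 = 2.487.
z_β = 2.487 − 2.054 = 0.433.
Power = Φ(0.433) = 0.667.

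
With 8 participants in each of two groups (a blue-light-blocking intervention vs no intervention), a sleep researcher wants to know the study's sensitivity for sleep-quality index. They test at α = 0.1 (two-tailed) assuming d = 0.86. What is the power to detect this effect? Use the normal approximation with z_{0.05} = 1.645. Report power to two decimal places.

power ≈ 0.53

For two equal groups, power = Φ(d·√(n/2) − z_{α/2}).
d·√(n/2) = 0.86 × √(8/2) = 0.86 × 2.000 = 1.720.
z_β = 1.720 − 1.645 = 0.075.
Power = Φ(0.075) = 0.530.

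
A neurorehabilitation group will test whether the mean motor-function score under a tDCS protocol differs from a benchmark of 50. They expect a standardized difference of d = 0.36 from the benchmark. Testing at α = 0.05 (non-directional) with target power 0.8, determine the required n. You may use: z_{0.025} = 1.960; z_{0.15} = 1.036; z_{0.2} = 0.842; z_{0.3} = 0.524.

n = 61

For a one-sample test: n = ((z_{α/2} + z_β) / d)².
z_{α/2} + z_β = 1.960 + 0.842 = 2.802.
n = (2.802 / 0.36)² = 7.783² = 60.58.
Round up.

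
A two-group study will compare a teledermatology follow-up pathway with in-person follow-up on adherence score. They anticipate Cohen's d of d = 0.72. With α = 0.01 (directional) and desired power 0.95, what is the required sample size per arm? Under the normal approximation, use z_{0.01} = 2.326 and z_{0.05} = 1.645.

For two independent groups with equal n: n = 2·((z_{α} + z_β) / d)².
z_{α} + z_β = 2.326 + 1.645 = 3.971.
n = 2 × (3.971 / 0.72)² = 2 × 5.515² = 2 × 30.42 = 60.8.
Round up to the next whole participant.

n = 61 per group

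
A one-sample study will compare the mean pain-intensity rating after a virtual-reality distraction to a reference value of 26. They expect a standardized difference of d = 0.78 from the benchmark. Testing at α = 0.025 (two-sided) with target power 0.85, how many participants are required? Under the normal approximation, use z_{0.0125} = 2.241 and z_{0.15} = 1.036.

For a one-sample test: n = ((z_{α/2} + z_β) / d)².
z_{α/2} + z_β = 2.241 + 1.036 = 3.277.
n = (3.277 / 0.78)² = 4.201² = 17.65.
Round up.

n = 18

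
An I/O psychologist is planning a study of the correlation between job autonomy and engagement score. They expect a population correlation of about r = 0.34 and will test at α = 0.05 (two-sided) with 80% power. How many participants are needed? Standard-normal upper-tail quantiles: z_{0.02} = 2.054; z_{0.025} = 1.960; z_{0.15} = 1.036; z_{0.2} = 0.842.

Fisher's z: C = ½·ln((1+r)/(1−r)) = ½·ln(2.0303) = 0.3541.
n = ((z_{α/2} + z_β)/C)² + 3.
(1.960 + 0.842) / 0.3541 = 2.802 / 0.3541 = 7.913.
n = 7.913² + 3 = 62.62 + 3 = 65.6.
Round up.

n = 66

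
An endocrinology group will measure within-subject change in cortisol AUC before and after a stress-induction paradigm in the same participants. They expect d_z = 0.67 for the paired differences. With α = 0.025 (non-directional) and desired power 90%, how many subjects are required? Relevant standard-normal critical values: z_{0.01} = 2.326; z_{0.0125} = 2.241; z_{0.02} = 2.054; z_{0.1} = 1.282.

n = 28 pairs

For a paired (one-sample on differences) test: n = ((z_{α/2} + z_β) / d)².
z_{α/2} + z_β = 2.241 + 1.282 = 3.523.
n = (3.523 / 0.67)² = 5.258² = 27.65.
Round up.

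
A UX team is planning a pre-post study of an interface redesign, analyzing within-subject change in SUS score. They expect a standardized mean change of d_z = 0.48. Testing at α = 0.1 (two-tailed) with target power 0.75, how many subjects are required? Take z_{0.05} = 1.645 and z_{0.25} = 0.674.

n = 24 pairs

For a paired (one-sample on differences) test: n = ((z_{α/2} + z_β) / d)².
z_{α/2} + z_β = 1.645 + 0.674 = 2.319.
n = (2.319 / 0.48)² = 4.831² = 23.34.
Round up.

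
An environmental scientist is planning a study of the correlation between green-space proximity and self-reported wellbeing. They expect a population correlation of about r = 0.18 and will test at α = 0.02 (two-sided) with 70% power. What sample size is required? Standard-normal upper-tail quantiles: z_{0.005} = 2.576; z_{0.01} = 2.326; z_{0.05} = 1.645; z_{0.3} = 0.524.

Fisher's z: C = ½·ln((1+r)/(1−r)) = ½·ln(1.4390) = 0.1820.
n = ((z_{α/2} + z_β)/C)² + 3.
(2.326 + 0.524) / 0.1820 = 2.850 / 0.1820 = 15.659.
n = 15.659² + 3 = 245.21 + 3 = 248.2.
Round up.

n = 249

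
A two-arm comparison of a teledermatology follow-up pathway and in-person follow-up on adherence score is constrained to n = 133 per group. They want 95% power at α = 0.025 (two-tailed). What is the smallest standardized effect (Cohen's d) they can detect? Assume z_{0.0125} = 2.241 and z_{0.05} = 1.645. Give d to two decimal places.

d_min ≈ 0.48

For two independent groups of n = 133 each: d_min = (z_{α/2} + z_β)·√(2/n).
z-sum = 2.241 + 1.645 = 3.886.
d_min = 3.886 × √(2/133) = 3.886 × 0.1226 = 0.477.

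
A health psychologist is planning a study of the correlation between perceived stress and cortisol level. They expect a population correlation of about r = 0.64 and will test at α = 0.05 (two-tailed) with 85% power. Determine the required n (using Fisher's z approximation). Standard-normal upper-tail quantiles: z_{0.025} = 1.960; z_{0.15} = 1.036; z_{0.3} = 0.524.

Fisher's z: C = ½·ln((1+r)/(1−r)) = ½·ln(4.5556) = 0.7582.
n = ((z_{α/2} + z_β)/C)² + 3.
(1.960 + 1.036) / 0.7582 = 2.996 / 0.7582 = 3.951.
n = 3.951² + 3 = 15.61 + 3 = 18.6.
Round up.

n = 19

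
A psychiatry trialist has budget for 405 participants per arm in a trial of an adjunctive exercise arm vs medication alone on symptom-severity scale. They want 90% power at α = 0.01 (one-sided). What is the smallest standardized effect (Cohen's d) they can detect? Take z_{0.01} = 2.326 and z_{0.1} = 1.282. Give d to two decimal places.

For two independent groups of n = 405 each: d_min = (z_{α} + z_β)·√(2/n).
z-sum = 2.326 + 1.282 = 3.608.
d_min = 3.608 × √(2/405) = 3.608 × 0.0703 = 0.254.

d_min ≈ 0.25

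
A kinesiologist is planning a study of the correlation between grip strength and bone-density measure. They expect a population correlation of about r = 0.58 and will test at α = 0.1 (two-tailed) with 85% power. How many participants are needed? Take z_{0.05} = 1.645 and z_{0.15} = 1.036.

n = 20

Fisher's z: C = ½·ln((1+r)/(1−r)) = ½·ln(3.7619) = 0.6625.
n = ((z_{α/2} + z_β)/C)² + 3.
(1.645 + 1.036) / 0.6625 = 2.681 / 0.6625 = 4.047.
n = 4.047² + 3 = 16.38 + 3 = 19.4.
Round up.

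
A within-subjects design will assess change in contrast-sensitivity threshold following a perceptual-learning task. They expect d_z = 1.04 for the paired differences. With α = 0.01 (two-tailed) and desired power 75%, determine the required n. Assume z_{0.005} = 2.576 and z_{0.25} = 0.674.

For a paired (one-sample on differences) test: n = ((z_{α/2} + z_β) / d)².
z_{α/2} + z_β = 2.576 + 0.674 = 3.250.
n = (3.250 / 1.04)² = 3.125² = 9.77.
Round up.

n = 10 pairs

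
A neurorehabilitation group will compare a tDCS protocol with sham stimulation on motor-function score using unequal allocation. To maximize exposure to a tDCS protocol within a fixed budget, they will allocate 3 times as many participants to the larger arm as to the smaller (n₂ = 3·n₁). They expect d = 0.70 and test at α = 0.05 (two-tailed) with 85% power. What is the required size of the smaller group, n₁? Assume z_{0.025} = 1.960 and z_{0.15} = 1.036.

n₁ = 25

With allocation ratio k = n₂/n₁ = 3, Var(x̄₁−x̄₂) = σ²(1/n₁ + 1/(k·n₁)) = σ²·(k+1)/(k·n₁).
So n₁ = (1 + 1/k)·((z_{α/2} + z_β)/d)² = 1.333 × (2.996/0.70)².
n₁ = 1.333 × 18.32 = 24.4.
Round up: n₁ = 25, giving n₂ = 3 × 25 = 75.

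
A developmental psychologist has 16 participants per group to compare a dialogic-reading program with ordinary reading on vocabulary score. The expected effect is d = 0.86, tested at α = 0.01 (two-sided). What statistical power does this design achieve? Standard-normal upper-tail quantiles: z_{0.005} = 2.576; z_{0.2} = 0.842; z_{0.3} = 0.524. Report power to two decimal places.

power ≈ 0.44

For two equal groups, power = Φ(d·√(n/2) − z_{α/2}).
d·√(n/2) = 0.86 × √(16/2) = 0.86 × 2.828 = 2.432.
z_β = 2.432 − 2.576 = -0.144.
Power = Φ(-0.144) = 0.443.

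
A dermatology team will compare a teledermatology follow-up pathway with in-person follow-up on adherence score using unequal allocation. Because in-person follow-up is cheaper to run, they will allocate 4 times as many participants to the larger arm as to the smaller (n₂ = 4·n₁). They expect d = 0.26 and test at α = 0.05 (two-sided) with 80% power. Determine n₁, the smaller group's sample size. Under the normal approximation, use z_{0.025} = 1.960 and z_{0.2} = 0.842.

n₁ = 146

With allocation ratio k = n₂/n₁ = 4, Var(x̄₁−x̄₂) = σ²(1/n₁ + 1/(k·n₁)) = σ²·(k+1)/(k·n₁).
So n₁ = (1 + 1/k)·((z_{α/2} + z_β)/d)² = 1.250 × (2.802/0.26)².
n₁ = 1.250 × 116.14 = 145.2.
Round up: n₁ = 146, giving n₂ = 4 × 146 = 584.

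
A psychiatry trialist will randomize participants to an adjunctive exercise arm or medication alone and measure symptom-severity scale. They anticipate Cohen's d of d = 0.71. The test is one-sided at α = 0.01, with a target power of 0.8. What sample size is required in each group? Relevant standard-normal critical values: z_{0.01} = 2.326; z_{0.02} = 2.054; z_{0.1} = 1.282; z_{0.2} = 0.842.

n = 40 per group

For two independent groups with equal n: n = 2·((z_{α} + z_β) / d)².
z_{α} + z_β = 2.326 + 0.842 = 3.168.
n = 2 × (3.168 / 0.71)² = 2 × 4.462² = 2 × 19.91 = 39.8.
Round up to the next whole participant.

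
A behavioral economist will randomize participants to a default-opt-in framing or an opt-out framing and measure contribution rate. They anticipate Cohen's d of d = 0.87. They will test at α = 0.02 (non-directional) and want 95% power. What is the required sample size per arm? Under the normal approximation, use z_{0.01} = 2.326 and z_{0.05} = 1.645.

For two independent groups with equal n: n = 2·((z_{α/2} + z_β) / d)².
z_{α/2} + z_β = 2.326 + 1.645 = 3.971.
n = 2 × (3.971 / 0.87)² = 2 × 4.564² = 2 × 20.83 = 41.7.
Round up to the next whole participant.

n = 42 per group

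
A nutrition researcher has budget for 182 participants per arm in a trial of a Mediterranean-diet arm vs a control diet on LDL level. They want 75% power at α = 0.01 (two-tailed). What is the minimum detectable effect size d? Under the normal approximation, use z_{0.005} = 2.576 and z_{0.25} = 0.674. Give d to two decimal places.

d_min ≈ 0.34

For two independent groups of n = 182 each: d_min = (z_{α/2} + z_β)·√(2/n).
z-sum = 2.576 + 0.674 = 3.250.
d_min = 3.250 × √(2/182) = 3.250 × 0.1048 = 0.341.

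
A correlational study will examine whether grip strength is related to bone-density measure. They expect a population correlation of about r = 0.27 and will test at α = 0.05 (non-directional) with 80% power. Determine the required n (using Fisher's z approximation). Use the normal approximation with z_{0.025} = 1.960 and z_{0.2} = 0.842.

n = 106

Fisher's z: C = ½·ln((1+r)/(1−r)) = ½·ln(1.7397) = 0.2769.
n = ((z_{α/2} + z_β)/C)² + 3.
(1.960 + 0.842) / 0.2769 = 2.802 / 0.2769 = 10.119.
n = 10.119² + 3 = 102.40 + 3 = 105.4.
Round up.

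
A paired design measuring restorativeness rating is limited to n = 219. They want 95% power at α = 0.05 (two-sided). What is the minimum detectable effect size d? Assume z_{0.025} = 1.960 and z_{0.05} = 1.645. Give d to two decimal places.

d_min ≈ 0.24

For a single sample (or paired design) of n = 219: d_min = (z_{α/2} + z_β)/√n.
z-sum = 1.960 + 1.645 = 3.605.
d_min = 3.605 / √219 = 3.605 / 14.799 = 0.244.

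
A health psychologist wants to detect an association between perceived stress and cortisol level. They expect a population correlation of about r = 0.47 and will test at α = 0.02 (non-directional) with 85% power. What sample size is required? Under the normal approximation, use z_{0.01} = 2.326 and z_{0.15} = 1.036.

n = 47

Fisher's z: C = ½·ln((1+r)/(1−r)) = ½·ln(2.7736) = 0.5101.
n = ((z_{α/2} + z_β)/C)² + 3.
(2.326 + 1.036) / 0.5101 = 3.362 / 0.5101 = 6.591.
n = 6.591² + 3 = 43.44 + 3 = 46.4.
Round up.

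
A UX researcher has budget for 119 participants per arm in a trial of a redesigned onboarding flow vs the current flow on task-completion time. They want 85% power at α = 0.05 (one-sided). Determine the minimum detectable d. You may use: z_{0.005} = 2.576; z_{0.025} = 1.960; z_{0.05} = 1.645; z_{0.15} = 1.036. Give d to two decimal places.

For two independent groups of n = 119 each: d_min = (z_{α} + z_β)·√(2/n).
z-sum = 1.645 + 1.036 = 2.681.
d_min = 2.681 × √(2/119) = 2.681 × 0.1296 = 0.348.

d_min ≈ 0.35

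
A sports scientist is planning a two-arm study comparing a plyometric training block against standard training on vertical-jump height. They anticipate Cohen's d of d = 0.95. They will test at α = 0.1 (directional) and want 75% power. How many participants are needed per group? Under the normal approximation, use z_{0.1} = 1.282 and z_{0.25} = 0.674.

n = 9 per group

For two independent groups with equal n: n = 2·((z_{α} + z_β) / d)².
z_{α} + z_β = 1.282 + 0.674 = 1.956.
n = 2 × (1.956 / 0.95)² = 2 × 2.059² = 2 × 4.24 = 8.5.
Round up to the next whole participant.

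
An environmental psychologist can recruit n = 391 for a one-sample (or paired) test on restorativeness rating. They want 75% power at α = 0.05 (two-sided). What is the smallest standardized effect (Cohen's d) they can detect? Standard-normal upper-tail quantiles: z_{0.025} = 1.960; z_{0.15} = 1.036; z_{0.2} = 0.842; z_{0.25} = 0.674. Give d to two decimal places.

d_min ≈ 0.13

For a single sample (or paired design) of n = 391: d_min = (z_{α/2} + z_β)/√n.
z-sum = 1.960 + 0.674 = 2.634.
d_min = 2.634 / √391 = 2.634 / 19.774 = 0.133.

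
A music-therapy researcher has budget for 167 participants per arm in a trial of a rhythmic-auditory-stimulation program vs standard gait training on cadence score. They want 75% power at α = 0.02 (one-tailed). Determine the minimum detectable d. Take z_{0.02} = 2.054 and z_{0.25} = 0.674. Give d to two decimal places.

d_min ≈ 0.30

For two independent groups of n = 167 each: d_min = (z_{α} + z_β)·√(2/n).
z-sum = 2.054 + 0.674 = 2.728.
d_min = 2.728 × √(2/167) = 2.728 × 0.1094 = 0.299.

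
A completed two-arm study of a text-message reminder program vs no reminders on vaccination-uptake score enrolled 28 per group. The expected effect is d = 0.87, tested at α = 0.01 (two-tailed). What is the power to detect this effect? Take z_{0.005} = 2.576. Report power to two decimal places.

power ≈ 0.75

For two equal groups, power = Φ(d·√(n/2) − z_{α/2}).
d·√(n/2) = 0.87 × √(28/2) = 0.87 × 3.742 = 3.255.
z_β = 3.255 − 2.576 = 0.679.
Power = Φ(0.679) = 0.752.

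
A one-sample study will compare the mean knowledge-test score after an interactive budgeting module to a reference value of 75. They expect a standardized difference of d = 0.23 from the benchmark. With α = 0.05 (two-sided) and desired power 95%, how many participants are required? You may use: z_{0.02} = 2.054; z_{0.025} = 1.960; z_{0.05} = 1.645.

n = 246

For a one-sample test: n = ((z_{α/2} + z_β) / d)².
z_{α/2} + z_β = 1.960 + 1.645 = 3.605.
n = (3.605 / 0.23)² = 15.674² = 245.67.
Round up.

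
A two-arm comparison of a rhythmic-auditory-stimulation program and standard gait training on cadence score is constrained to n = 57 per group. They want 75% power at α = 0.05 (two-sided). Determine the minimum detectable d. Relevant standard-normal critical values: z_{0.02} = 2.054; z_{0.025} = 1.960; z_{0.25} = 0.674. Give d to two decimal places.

d_min ≈ 0.49

For two independent groups of n = 57 each: d_min = (z_{α/2} + z_β)·√(2/n).
z-sum = 1.960 + 0.674 = 2.634.
d_min = 2.634 × √(2/57) = 2.634 × 0.1873 = 0.493.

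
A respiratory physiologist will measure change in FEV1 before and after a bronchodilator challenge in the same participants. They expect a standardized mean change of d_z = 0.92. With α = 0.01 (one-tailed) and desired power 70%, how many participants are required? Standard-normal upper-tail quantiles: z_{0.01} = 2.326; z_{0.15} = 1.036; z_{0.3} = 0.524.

For a paired (one-sample on differences) test: n = ((z_{α} + z_β) / d)².
z_{α} + z_β = 2.326 + 0.524 = 2.850.
n = (2.850 / 0.92)² = 3.098² = 9.60.
Round up.

n = 10 pairs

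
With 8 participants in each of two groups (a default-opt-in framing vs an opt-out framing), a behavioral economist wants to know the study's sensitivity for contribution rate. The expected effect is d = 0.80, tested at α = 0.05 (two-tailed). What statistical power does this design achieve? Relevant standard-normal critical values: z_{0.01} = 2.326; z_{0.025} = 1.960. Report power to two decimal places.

power ≈ 0.36

For two equal groups, power = Φ(d·√(n/2) − z_{α/2}).
d·√(n/2) = 0.80 × √(8/2) = 0.80 × 2.000 = 1.600.
z_β = 1.600 − 1.960 = -0.360.
Power = Φ(-0.360) = 0.359.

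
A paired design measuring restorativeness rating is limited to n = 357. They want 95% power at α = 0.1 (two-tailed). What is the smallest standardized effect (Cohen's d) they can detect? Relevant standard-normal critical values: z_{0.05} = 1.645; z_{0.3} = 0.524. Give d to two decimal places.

For a single sample (or paired design) of n = 357: d_min = (z_{α/2} + z_β)/√n.
z-sum = 1.645 + 1.645 = 3.290.
d_min = 3.290 / √357 = 3.290 / 18.894 = 0.174.

d_min ≈ 0.17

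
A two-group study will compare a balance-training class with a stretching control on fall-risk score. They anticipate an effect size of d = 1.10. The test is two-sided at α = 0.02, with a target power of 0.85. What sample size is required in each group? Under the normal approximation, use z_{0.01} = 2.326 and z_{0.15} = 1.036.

n = 19 per group

For two independent groups with equal n: n = 2·((z_{α/2} + z_β) / d)².
z_{α/2} + z_β = 2.326 + 1.036 = 3.362.
n = 2 × (3.362 / 1.10)² = 2 × 3.056² = 2 × 9.34 = 18.7.
Round up to the next whole participant.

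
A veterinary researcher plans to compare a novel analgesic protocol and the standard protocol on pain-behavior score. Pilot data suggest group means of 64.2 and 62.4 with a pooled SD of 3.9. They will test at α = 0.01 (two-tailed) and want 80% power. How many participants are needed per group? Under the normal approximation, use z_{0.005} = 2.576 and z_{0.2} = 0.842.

Cohen's d = |M₁ − M₂| / SD_pooled = |64.2 − 62.4| / 3.9 = 1.8 / 3.9 = 0.462.
For two independent groups with equal n: n = 2·((z_{α/2} + z_β) / d)².
z_{α/2} + z_β = 2.576 + 0.842 = 3.418.
n = 2 × (3.418 / 0.462)² = 2 × 7.398² = 2 × 54.73 = 109.5.
Round up to the next whole participant.

n = 110 per group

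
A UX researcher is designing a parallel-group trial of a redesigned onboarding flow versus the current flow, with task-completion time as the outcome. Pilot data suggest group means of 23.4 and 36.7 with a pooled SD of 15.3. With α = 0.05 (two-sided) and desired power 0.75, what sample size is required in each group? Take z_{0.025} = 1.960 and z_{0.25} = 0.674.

n = 19 per group

Cohen's d = |M₁ − M₂| / SD_pooled = |23.4 − 36.7| / 15.3 = 13.3 / 15.3 = 0.869.
For two independent groups with equal n: n = 2·((z_{α/2} + z_β) / d)².
z_{α/2} + z_β = 1.960 + 0.674 = 2.634.
n = 2 × (2.634 / 0.869)² = 2 × 3.031² = 2 × 9.19 = 18.4.
Round up to the next whole participant.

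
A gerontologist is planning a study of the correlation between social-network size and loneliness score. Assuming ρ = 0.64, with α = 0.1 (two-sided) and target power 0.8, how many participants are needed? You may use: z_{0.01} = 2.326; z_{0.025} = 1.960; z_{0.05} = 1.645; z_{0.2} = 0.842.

Fisher's z: C = ½·ln((1+r)/(1−r)) = ½·ln(4.5556) = 0.7582.
n = ((z_{α/2} + z_β)/C)² + 3.
(1.645 + 0.842) / 0.7582 = 2.487 / 0.7582 = 3.280.
n = 3.280² + 3 = 10.76 + 3 = 13.8.
Round up.

n = 14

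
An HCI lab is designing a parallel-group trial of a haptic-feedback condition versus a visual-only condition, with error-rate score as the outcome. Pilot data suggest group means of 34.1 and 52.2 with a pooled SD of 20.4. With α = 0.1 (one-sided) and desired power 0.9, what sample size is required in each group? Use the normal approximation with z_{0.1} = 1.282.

n = 17 per group

Cohen's d = |M₁ − M₂| / SD_pooled = |34.1 − 52.2| / 20.4 = 18.1 / 20.4 = 0.887.
For two independent groups with equal n: n = 2·((z_{α} + z_β) / d)².
z_{α} + z_β = 1.282 + 1.282 = 2.564.
n = 2 × (2.564 / 0.887)² = 2 × 2.891² = 2 × 8.36 = 16.7.
Round up to the next whole participant.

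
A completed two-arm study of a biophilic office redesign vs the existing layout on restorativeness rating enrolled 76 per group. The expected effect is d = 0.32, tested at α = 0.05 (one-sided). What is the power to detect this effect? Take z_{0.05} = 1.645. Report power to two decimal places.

For two equal groups, power = Φ(d·√(n/2) − z_{α}).
d·√(n/2) = 0.32 × √(76/2) = 0.32 × 6.164 = 1.973.
z_β = 1.973 − 1.645 = 0.328.
Power = Φ(0.328) = 0.628.

power ≈ 0.63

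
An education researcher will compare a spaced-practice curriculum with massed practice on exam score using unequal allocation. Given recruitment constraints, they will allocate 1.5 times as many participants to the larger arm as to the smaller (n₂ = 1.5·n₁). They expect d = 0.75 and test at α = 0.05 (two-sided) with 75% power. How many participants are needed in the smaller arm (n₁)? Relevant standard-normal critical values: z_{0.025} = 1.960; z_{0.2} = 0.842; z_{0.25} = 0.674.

n₁ = 21

With allocation ratio k = n₂/n₁ = 1.5, Var(x̄₁−x̄₂) = σ²(1/n₁ + 1/(k·n₁)) = σ²·(k+1)/(k·n₁).
So n₁ = (1 + 1/k)·((z_{α/2} + z_β)/d)² = 1.667 × (2.634/0.75)².
n₁ = 1.667 × 12.33 = 20.6.
Round up: n₁ = 21, giving n₂ = ⌈1.5 × 21⌉ = ⌈31.5⌉ = 32.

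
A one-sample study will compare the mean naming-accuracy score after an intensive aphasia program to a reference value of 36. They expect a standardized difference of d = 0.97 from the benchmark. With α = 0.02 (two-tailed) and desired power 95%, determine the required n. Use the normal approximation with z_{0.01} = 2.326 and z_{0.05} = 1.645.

For a one-sample test: n = ((z_{α/2} + z_β) / d)².
z_{α/2} + z_β = 2.326 + 1.645 = 3.971.
n = (3.971 / 0.97)² = 4.094² = 16.76.
Round up.

n = 17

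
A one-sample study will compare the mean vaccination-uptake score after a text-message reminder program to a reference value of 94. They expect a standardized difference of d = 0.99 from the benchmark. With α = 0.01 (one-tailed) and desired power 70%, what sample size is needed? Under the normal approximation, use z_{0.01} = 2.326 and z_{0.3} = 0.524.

n = 9

For a one-sample test: n = ((z_{α} + z_β) / d)².
z_{α} + z_β = 2.326 + 0.524 = 2.850.
n = (2.850 / 0.99)² = 2.879² = 8.29.
Round up.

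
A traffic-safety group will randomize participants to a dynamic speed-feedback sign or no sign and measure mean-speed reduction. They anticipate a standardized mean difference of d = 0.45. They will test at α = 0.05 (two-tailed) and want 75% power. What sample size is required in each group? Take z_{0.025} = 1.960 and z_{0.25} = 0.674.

n = 69 per group

For two independent groups with equal n: n = 2·((z_{α/2} + z_β) / d)².
z_{α/2} + z_β = 1.960 + 0.674 = 2.634.
n = 2 × (2.634 / 0.45)² = 2 × 5.853² = 2 × 34.26 = 68.5.
Round up to the next whole participant.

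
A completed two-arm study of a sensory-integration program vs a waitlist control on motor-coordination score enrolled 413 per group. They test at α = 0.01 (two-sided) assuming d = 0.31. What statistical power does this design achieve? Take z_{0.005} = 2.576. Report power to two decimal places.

For two equal groups, power = Φ(d·√(n/2) − z_{α/2}).
d·√(n/2) = 0.31 × √(413/2) = 0.31 × 14.370 = 4.455.
z_β = 4.455 − 2.576 = 1.879.
Power = Φ(1.879) = 0.970.

power ≈ 0.97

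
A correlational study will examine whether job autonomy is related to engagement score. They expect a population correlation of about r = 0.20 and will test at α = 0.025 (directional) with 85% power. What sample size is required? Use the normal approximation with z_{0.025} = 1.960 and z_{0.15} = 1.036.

Fisher's z: C = ½·ln((1+r)/(1−r)) = ½·ln(1.5000) = 0.2027.
n = ((z_{α} + z_β)/C)² + 3.
(1.960 + 1.036) / 0.2027 = 2.996 / 0.2027 = 14.780.
n = 14.780² + 3 = 218.46 + 3 = 221.5.
Round up.

n = 222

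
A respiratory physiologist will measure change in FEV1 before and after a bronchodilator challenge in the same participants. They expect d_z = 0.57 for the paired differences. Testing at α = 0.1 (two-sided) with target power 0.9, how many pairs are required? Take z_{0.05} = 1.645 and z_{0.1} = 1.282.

For a paired (one-sample on differences) test: n = ((z_{α/2} + z_β) / d)².
z_{α/2} + z_β = 1.645 + 1.282 = 2.927.
n = (2.927 / 0.57)² = 5.135² = 26.37.
Round up.

n = 27 pairs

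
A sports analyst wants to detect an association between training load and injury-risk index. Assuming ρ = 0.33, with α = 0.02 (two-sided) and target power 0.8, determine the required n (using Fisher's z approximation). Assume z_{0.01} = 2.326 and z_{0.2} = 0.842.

n = 89

Fisher's z: C = ½·ln((1+r)/(1−r)) = ½·ln(1.9851) = 0.3428.
n = ((z_{α/2} + z_β)/C)² + 3.
(2.326 + 0.842) / 0.3428 = 3.168 / 0.3428 = 9.242.
n = 9.242² + 3 = 85.41 + 3 = 88.4.
Round up.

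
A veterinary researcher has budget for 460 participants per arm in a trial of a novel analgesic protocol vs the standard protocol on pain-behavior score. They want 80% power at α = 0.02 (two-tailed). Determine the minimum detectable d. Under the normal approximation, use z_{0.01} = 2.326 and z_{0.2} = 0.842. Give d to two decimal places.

For two independent groups of n = 460 each: d_min = (z_{α/2} + z_β)·√(2/n).
z-sum = 2.326 + 0.842 = 3.168.
d_min = 3.168 × √(2/460) = 3.168 × 0.0659 = 0.209.

d_min ≈ 0.21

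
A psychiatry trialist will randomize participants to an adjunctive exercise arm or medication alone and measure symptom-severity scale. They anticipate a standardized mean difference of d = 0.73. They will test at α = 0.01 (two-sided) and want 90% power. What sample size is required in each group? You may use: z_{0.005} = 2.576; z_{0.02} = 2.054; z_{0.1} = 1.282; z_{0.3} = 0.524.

n = 56 per group

For two independent groups with equal n: n = 2·((z_{α/2} + z_β) / d)².
z_{α/2} + z_β = 2.576 + 1.282 = 3.858.
n = 2 × (3.858 / 0.73)² = 2 × 5.285² = 2 × 27.93 = 55.9.
Round up to the next whole participant.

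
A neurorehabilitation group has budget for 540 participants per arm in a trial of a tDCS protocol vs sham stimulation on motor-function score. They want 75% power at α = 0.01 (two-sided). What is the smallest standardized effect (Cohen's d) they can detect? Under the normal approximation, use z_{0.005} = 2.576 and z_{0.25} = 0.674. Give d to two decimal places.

d_min ≈ 0.20

For two independent groups of n = 540 each: d_min = (z_{α/2} + z_β)·√(2/n).
z-sum = 2.576 + 0.674 = 3.250.
d_min = 3.250 × √(2/540) = 3.250 × 0.0609 = 0.198.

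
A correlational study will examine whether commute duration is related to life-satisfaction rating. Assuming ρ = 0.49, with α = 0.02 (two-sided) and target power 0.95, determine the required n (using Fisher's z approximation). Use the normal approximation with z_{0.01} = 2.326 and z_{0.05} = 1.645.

n = 58

Fisher's z: C = ½·ln((1+r)/(1−r)) = ½·ln(2.9216) = 0.5361.
n = ((z_{α/2} + z_β)/C)² + 3.
(2.326 + 1.645) / 0.5361 = 3.971 / 0.5361 = 7.407.
n = 7.407² + 3 = 54.87 + 3 = 57.9.
Round up.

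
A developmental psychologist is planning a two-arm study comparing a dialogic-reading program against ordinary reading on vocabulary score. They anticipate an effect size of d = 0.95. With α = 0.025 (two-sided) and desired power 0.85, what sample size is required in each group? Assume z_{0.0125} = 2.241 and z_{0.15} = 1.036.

n = 24 per group

For two independent groups with equal n: n = 2·((z_{α/2} + z_β) / d)².
z_{α/2} + z_β = 2.241 + 1.036 = 3.277.
n = 2 × (3.277 / 0.95)² = 2 × 3.449² = 2 × 11.90 = 23.8.
Round up to the next whole participant.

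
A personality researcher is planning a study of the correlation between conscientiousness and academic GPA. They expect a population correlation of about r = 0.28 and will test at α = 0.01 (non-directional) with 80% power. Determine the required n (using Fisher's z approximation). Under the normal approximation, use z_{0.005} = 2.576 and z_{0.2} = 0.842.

n = 145

Fisher's z: C = ½·ln((1+r)/(1−r)) = ½·ln(1.7778) = 0.2877.
n = ((z_{α/2} + z_β)/C)² + 3.
(2.576 + 0.842) / 0.2877 = 3.418 / 0.2877 = 11.880.
n = 11.880² + 3 = 141.14 + 3 = 144.1.
Round up.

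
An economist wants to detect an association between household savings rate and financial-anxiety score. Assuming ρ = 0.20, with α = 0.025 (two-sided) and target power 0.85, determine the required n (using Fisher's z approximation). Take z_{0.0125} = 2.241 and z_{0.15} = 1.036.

Fisher's z: C = ½·ln((1+r)/(1−r)) = ½·ln(1.5000) = 0.2027.
n = ((z_{α/2} + z_β)/C)² + 3.
(2.241 + 1.036) / 0.2027 = 3.277 / 0.2027 = 16.167.
n = 16.167² + 3 = 261.36 + 3 = 264.4.
Round up.

n = 265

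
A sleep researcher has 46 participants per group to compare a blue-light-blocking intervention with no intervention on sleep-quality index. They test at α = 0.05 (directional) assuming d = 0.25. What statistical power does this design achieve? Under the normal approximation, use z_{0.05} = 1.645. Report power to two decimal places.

For two equal groups, power = Φ(d·√(n/2) − z_{α}).
d·√(n/2) = 0.25 × √(46/2) = 0.25 × 4.796 = 1.199.
z_β = 1.199 − 1.645 = -0.446.
Power = Φ(-0.446) = 0.328.

power ≈ 0.33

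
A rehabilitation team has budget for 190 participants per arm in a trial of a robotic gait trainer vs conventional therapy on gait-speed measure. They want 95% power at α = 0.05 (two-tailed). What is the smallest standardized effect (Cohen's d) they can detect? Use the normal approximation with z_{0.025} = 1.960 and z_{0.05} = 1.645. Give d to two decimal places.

For two independent groups of n = 190 each: d_min = (z_{α/2} + z_β)·√(2/n).
z-sum = 1.960 + 1.645 = 3.605.
d_min = 3.605 × √(2/190) = 3.605 × 0.1026 = 0.370.

d_min ≈ 0.37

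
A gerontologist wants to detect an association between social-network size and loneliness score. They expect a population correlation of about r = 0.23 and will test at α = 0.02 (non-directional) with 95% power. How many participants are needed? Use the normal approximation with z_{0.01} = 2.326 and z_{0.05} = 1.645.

Fisher's z: C = ½·ln((1+r)/(1−r)) = ½·ln(1.5974) = 0.2342.
n = ((z_{α/2} + z_β)/C)² + 3.
(2.326 + 1.645) / 0.2342 = 3.971 / 0.2342 = 16.956.
n = 16.956² + 3 = 287.49 + 3 = 290.5.
Round up.

n = 291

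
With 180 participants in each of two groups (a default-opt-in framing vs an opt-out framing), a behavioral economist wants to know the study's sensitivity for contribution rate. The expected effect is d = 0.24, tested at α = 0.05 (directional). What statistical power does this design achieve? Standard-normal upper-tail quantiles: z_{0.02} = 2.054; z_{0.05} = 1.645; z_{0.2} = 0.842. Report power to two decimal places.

power ≈ 0.74

For two equal groups, power = Φ(d·√(n/2) − z_{α}).
d·√(n/2) = 0.24 × √(180/2) = 0.24 × 9.487 = 2.277.
z_β = 2.277 − 1.645 = 0.632.
Power = Φ(0.632) = 0.736.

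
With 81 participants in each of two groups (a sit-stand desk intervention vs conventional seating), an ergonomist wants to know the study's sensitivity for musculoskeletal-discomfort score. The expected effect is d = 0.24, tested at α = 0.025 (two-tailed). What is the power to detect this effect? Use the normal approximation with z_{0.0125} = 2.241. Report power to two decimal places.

For two equal groups, power = Φ(d·√(n/2) − z_{α/2}).
d·√(n/2) = 0.24 × √(81/2) = 0.24 × 6.364 = 1.527.
z_β = 1.527 − 2.241 = -0.714.
Power = Φ(-0.714) = 0.238.

power ≈ 0.24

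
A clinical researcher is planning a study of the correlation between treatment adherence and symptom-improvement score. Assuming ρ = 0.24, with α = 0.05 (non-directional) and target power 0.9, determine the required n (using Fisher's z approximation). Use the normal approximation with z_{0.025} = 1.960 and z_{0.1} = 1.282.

Fisher's z: C = ½·ln((1+r)/(1−r)) = ½·ln(1.6316) = 0.2448.
n = ((z_{α/2} + z_β)/C)² + 3.
(1.960 + 1.282) / 0.2448 = 3.242 / 0.2448 = 13.243.
n = 13.243² + 3 = 175.39 + 3 = 178.4.
Round up.

n = 179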